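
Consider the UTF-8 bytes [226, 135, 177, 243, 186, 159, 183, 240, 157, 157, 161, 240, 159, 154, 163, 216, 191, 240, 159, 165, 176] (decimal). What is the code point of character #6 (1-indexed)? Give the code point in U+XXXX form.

U+1F970

Offset 0: leading byte 0xE2 = 11100010 → 3-byte char #1 = E2 87 B1.
Offset 3: leading byte 0xF3 = 11110011 → 4-byte char #2 = F3 BA 9F B7.
Offset 7: leading byte 0xF0 = 11110000 → 4-byte char #3 = F0 9D 9D A1.
Offset 11: leading byte 0xF0 = 11110000 → 4-byte char #4 = F0 9F 9A A3.
Offset 15: leading byte 0xD8 = 11011000 → 2-byte char #5 = D8 BF.
Offset 17: leading byte 0xF0 = 11110000 → 4-byte char #6 = F0 9F A5 B0.
Leading byte 0xF0 = 11110000 matches 11110xxx → 4-byte sequence.
Byte 1: 0xF0 = 11110000, payload 000 (3 bits).
Byte 2: 0x9F = 10011111 (10xxxxxx ✓), payload 011111.
Byte 3: 0xA5 = 10100101 (10xxxxxx ✓), payload 100101.
Byte 4: 0xB0 = 10110000 (10xxxxxx ✓), payload 110000.
Concatenate: 000011111100101110000 = 0x1F970 (21 bits → U+1F970).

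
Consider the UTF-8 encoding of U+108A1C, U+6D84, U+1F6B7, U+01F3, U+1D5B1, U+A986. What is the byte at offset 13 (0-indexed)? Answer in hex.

0xF0

U+108A1C → 4-byte form F4 88 A8 9C at offsets 0–3.
U+6D84 → 3-byte form E6 B6 84 at offsets 4–6.
U+1F6B7 → 4-byte form F0 9F 9A B7 at offsets 7–10.
U+01F3 → 2-byte form C7 B3 at offsets 11–12.
U+1D5B1 → 4-byte form F0 9D 96 B1 at offsets 13–16.
Offset 13 falls in char 5's range; it's byte 1 of F0 9D 96 B1 = 0xF0.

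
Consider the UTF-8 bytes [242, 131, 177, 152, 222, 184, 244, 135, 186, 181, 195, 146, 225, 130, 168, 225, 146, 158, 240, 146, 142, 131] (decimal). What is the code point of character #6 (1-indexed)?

Offset 0: leading byte 0xF2 = 11110010 → 4-byte char #1 = F2 83 B1 98.
Offset 4: leading byte 0xDE = 11011110 → 2-byte char #2 = DE B8.
Offset 6: leading byte 0xF4 = 11110100 → 4-byte char #3 = F4 87 BA B5.
Offset 10: leading byte 0xC3 = 11000011 → 2-byte char #4 = C3 92.
Offset 12: leading byte 0xE1 = 11100001 → 3-byte char #5 = E1 82 A8.
Offset 15: leading byte 0xE1 = 11100001 → 3-byte char #6 = E1 92 9E.
Leading byte 0xE1 = 11100001 matches 1110xxxx → 3-byte sequence.
Byte 1: 0xE1 = 11100001, payload 0001 (4 bits).
Byte 2: 0x92 = 10010010 (10xxxxxx ✓), payload 010010.
Byte 3: 0x9E = 10011110 (10xxxxxx ✓), payload 011110.
Concatenate: 0001010010011110 = 0x149E (16 bits → U+149E).

U+149E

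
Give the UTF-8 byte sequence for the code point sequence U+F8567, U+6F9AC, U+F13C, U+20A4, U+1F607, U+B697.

F3 B8 95 A7 F1 AF A6 AC EF 84 BC E2 82 A4 F0 9F 98 87 EB 9A 97

U+F8567: 4-byte form → F3 B8 95 A7.
U+6F9AC: 4-byte form → F1 AF A6 AC.
U+F13C: 3-byte form → EF 84 BC.
U+20A4: 3-byte form → E2 82 A4.
U+1F607: 4-byte form → F0 9F 98 87.
U+B697: 3-byte form → EB 9A 97.
Concatenated (21 bytes): F3 B8 95 A7 F1 AF A6 AC EF 84 BC E2 82 A4 F0 9F 98 87 EB 9A 97.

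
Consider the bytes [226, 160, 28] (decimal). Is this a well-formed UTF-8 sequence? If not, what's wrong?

invalid (non-continuation byte where continuation expected)

Leading byte 0xE2 = 11100010 → 3-byte form.
Byte 3 is 0x1C = 00011100, which is not 10xxxxxx — expected a continuation byte.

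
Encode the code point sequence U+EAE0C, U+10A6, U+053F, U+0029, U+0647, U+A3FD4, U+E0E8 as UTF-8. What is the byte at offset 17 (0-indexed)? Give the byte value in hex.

U+EAE0C → 4-byte form F3 AA B8 8C at offsets 0–3.
U+10A6 → 3-byte form E1 82 A6 at offsets 4–6.
U+053F → 2-byte form D4 BF at offsets 7–8.
U+0029 → 1-byte form 29 at offsets 9–9.
U+0647 → 2-byte form D9 87 at offsets 10–11.
U+A3FD4 → 4-byte form F2 A3 BF 94 at offsets 12–15.
U+E0E8 → 3-byte form EE 83 A8 at offsets 16–18.
Offset 17 falls in char 7's range; it's byte 2 of EE 83 A8 = 0x83.

0x83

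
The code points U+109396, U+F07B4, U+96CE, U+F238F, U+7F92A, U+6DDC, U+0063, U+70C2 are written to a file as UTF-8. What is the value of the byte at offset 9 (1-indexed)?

1-indexed offset 9 is 0-indexed offset 8.
U+109396 → 4-byte form F4 89 8E 96 at offsets 0–3.
U+F07B4 → 4-byte form F3 B0 9E B4 at offsets 4–7.
U+96CE → 3-byte form E9 9B 8E at offsets 8–10.
Offset 8 falls in char 3's range; it's byte 1 of E9 9B 8E = 0xE9.

0xE9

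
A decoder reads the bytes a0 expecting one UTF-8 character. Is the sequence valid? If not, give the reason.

Byte 0xA0 = 10100000 has the form 10xxxxxx — a continuation byte — but there is no preceding leading byte.

invalid (continuation byte with no leading byte)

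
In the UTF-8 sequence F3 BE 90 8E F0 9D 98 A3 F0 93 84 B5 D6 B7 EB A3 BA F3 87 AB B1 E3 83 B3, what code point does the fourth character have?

Offset 0: leading byte 0xF3 = 11110011 → 4-byte char #1 = F3 BE 90 8E.
Offset 4: leading byte 0xF0 = 11110000 → 4-byte char #2 = F0 9D 98 A3.
Offset 8: leading byte 0xF0 = 11110000 → 4-byte char #3 = F0 93 84 B5.
Offset 12: leading byte 0xD6 = 11010110 → 2-byte char #4 = D6 B7.
Leading byte 0xD6 = 11010110 matches 110xxxxx → 2-byte sequence.
Byte 1: 0xD6 = 11010110, payload 10110 (5 bits).
Byte 2: 0xB7 = 10110111 (10xxxxxx ✓), payload 110111.
Concatenate: 10110110111 = 0x5B7 (11 bits → U+05B7).

U+05B7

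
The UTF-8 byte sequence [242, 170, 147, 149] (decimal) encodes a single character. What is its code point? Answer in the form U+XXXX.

U+AA4D5

Leading byte 0xF2 = 11110010 matches 11110xxx → 4-byte sequence.
Byte 1: 0xF2 = 11110010, payload 010 (3 bits).
Byte 2: 0xAA = 10101010 (10xxxxxx ✓), payload 101010.
Byte 3: 0x93 = 10010011 (10xxxxxx ✓), payload 010011.
Byte 4: 0x95 = 10010101 (10xxxxxx ✓), payload 010101.
Concatenate: 010101010010011010101 = 0xAA4D5 (21 bits → U+AA4D5).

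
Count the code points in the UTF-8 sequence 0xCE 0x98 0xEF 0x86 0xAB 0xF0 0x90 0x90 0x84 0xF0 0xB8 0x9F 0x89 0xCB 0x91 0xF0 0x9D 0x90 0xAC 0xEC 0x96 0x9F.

7

Byte at offset 0: 0xCE = 11001110 → 2-byte char (#1). Advance 2.
Byte at offset 2: 0xEF = 11101111 → 3-byte char (#2). Advance 3.
Byte at offset 5: 0xF0 = 11110000 → 4-byte char (#3). Advance 4.
Byte at offset 9: 0xF0 = 11110000 → 4-byte char (#4). Advance 4.
Byte at offset 13: 0xCB = 11001011 → 2-byte char (#5). Advance 2.
Byte at offset 15: 0xF0 = 11110000 → 4-byte char (#6). Advance 4.
Byte at offset 19: 0xEC = 11101100 → 3-byte char (#7). Advance 3.
Reached end at offset 22 after 7 code points.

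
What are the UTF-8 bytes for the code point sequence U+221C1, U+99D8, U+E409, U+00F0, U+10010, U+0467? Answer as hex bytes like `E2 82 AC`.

U+221C1: 4-byte form → F0 A2 87 81.
U+99D8: 3-byte form → E9 A7 98.
U+E409: 3-byte form → EE 90 89.
U+00F0: 2-byte form → C3 B0.
U+10010: 4-byte form → F0 90 80 90.
U+0467: 2-byte form → D1 A7.
Concatenated (18 bytes): F0 A2 87 81 E9 A7 98 EE 90 89 C3 B0 F0 90 80 90 D1 A7.

F0 A2 87 81 E9 A7 98 EE 90 89 C3 B0 F0 90 80 90 D1 A7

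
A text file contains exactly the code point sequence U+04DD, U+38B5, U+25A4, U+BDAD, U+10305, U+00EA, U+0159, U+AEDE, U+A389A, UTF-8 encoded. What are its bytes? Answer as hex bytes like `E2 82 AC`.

D3 9D E3 A2 B5 E2 96 A4 EB B6 AD F0 90 8C 85 C3 AA C5 99 EA BB 9E F2 A3 A2 9A

U+04DD: 2-byte form → D3 9D.
U+38B5: 3-byte form → E3 A2 B5.
U+25A4: 3-byte form → E2 96 A4.
U+BDAD: 3-byte form → EB B6 AD.
U+10305: 4-byte form → F0 90 8C 85.
U+00EA: 2-byte form → C3 AA.
U+0159: 2-byte form → C5 99.
U+AEDE: 3-byte form → EA BB 9E.
U+A389A: 4-byte form → F2 A3 A2 9A.
Concatenated (26 bytes): D3 9D E3 A2 B5 E2 96 A4 EB B6 AD F0 90 8C 85 C3 AA C5 99 EA BB 9E F2 A3 A2 9A.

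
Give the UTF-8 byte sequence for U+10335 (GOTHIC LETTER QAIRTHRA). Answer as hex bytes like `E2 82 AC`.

F0 90 8C B5

U+10335 = 0x10335 = 66357 decimal. In range U+10000–U+10FFFF → 4-byte form: 11110xxx 10xxxxxx 10xxxxxx 10xxxxxx.
Binary (21 bits): 000010000001100110101.
Split 3+6+6+6: 000 | 010000 | 001100 | 110101.
Byte 1: 11110000 = 0xF0.
Byte 2: 10010000 = 0x90.
Byte 3: 10001100 = 0x8C.
Byte 4: 10110101 = 0xB5.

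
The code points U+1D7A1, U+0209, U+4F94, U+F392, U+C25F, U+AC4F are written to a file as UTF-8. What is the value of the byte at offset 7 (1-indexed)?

0xE4

1-indexed offset 7 is 0-indexed offset 6.
U+1D7A1 → 4-byte form F0 9D 9E A1 at offsets 0–3.
U+0209 → 2-byte form C8 89 at offsets 4–5.
U+4F94 → 3-byte form E4 BE 94 at offsets 6–8.
Offset 6 falls in char 3's range; it's byte 1 of E4 BE 94 = 0xE4.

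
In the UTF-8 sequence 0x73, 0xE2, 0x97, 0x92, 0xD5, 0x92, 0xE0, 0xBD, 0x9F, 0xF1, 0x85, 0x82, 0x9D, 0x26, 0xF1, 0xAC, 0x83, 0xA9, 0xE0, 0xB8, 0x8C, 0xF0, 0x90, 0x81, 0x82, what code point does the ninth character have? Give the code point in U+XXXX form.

Offset 0: leading byte 0x73 = 01110011 → 1-byte char #1 = 73.
Offset 1: leading byte 0xE2 = 11100010 → 3-byte char #2 = E2 97 92.
Offset 4: leading byte 0xD5 = 11010101 → 2-byte char #3 = D5 92.
Offset 6: leading byte 0xE0 = 11100000 → 3-byte char #4 = E0 BD 9F.
Offset 9: leading byte 0xF1 = 11110001 → 4-byte char #5 = F1 85 82 9D.
Offset 13: leading byte 0x26 = 00100110 → 1-byte char #6 = 26.
Offset 14: leading byte 0xF1 = 11110001 → 4-byte char #7 = F1 AC 83 A9.
Offset 18: leading byte 0xE0 = 11100000 → 3-byte char #8 = E0 B8 8C.
Offset 21: leading byte 0xF0 = 11110000 → 4-byte char #9 = F0 90 81 82.
Leading byte 0xF0 = 11110000 matches 11110xxx → 4-byte sequence.
Byte 1: 0xF0 = 11110000, payload 000 (3 bits).
Byte 2: 0x90 = 10010000 (10xxxxxx ✓), payload 010000.
Byte 3: 0x81 = 10000001 (10xxxxxx ✓), payload 000001.
Byte 4: 0x82 = 10000010 (10xxxxxx ✓), payload 000010.
Concatenate: 000010000000001000010 = 0x10042 (21 bits → U+10042).

U+10042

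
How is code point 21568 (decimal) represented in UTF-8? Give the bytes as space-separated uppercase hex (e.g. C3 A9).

E5 91 80

U+5440 = 0x5440 = 21568 decimal. In range U+0800–U+FFFF → 3-byte form: 1110xxxx 10xxxxxx 10xxxxxx.
Binary (16 bits): 0101010001000000.
Split 4+6+6: 0101 | 010001 | 000000.
Byte 1: 11100101 = 0xE5.
Byte 2: 10010001 = 0x91.
Byte 3: 10000000 = 0x80.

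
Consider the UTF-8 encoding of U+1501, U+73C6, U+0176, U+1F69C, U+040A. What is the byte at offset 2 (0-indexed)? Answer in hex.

U+1501 → 3-byte form E1 94 81 at offsets 0–2.
Offset 2 falls in char 1's range; it's byte 3 of E1 94 81 = 0x81.

0x81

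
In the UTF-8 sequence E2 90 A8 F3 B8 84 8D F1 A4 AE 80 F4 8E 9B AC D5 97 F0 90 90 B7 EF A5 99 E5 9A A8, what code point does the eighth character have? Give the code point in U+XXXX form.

Offset 0: leading byte 0xE2 = 11100010 → 3-byte char #1 = E2 90 A8.
Offset 3: leading byte 0xF3 = 11110011 → 4-byte char #2 = F3 B8 84 8D.
Offset 7: leading byte 0xF1 = 11110001 → 4-byte char #3 = F1 A4 AE 80.
Offset 11: leading byte 0xF4 = 11110100 → 4-byte char #4 = F4 8E 9B AC.
Offset 15: leading byte 0xD5 = 11010101 → 2-byte char #5 = D5 97.
Offset 17: leading byte 0xF0 = 11110000 → 4-byte char #6 = F0 90 90 B7.
Offset 21: leading byte 0xEF = 11101111 → 3-byte char #7 = EF A5 99.
Offset 24: leading byte 0xE5 = 11100101 → 3-byte char #8 = E5 9A A8.
Leading byte 0xE5 = 11100101 matches 1110xxxx → 3-byte sequence.
Byte 1: 0xE5 = 11100101, payload 0101 (4 bits).
Byte 2: 0x9A = 10011010 (10xxxxxx ✓), payload 011010.
Byte 3: 0xA8 = 10101000 (10xxxxxx ✓), payload 101000.
Concatenate: 0101011010101000 = 0x56A8 (16 bits → U+56A8).

U+56A8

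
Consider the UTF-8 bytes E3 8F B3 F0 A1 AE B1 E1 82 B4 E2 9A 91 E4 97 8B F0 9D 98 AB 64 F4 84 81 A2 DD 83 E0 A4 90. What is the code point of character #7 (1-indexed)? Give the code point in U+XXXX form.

U+0064

Offset 0: leading byte 0xE3 = 11100011 → 3-byte char #1 = E3 8F B3.
Offset 3: leading byte 0xF0 = 11110000 → 4-byte char #2 = F0 A1 AE B1.
Offset 7: leading byte 0xE1 = 11100001 → 3-byte char #3 = E1 82 B4.
Offset 10: leading byte 0xE2 = 11100010 → 3-byte char #4 = E2 9A 91.
Offset 13: leading byte 0xE4 = 11100100 → 3-byte char #5 = E4 97 8B.
Offset 16: leading byte 0xF0 = 11110000 → 4-byte char #6 = F0 9D 98 AB.
Offset 20: leading byte 0x64 = 01100100 → 1-byte char #7 = 64.
Leading byte 0x64 = 01100100 matches 0xxxxxxx → 1-byte sequence.
Byte 1: 0x64 = 01100100, payload 1100100 (7 bits).
Concatenate: 1100100 = 0x64 (7 bits → U+0064).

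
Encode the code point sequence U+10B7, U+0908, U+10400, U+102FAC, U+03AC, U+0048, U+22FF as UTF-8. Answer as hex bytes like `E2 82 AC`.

U+10B7: 3-byte form → E1 82 B7.
U+0908: 3-byte form → E0 A4 88.
U+10400: 4-byte form → F0 90 90 80.
U+102FAC: 4-byte form → F4 82 BE AC.
U+03AC: 2-byte form → CE AC.
U+0048: 1-byte form → 48.
U+22FF: 3-byte form → E2 8B BF.
Concatenated (20 bytes): E1 82 B7 E0 A4 88 F0 90 90 80 F4 82 BE AC CE AC 48 E2 8B BF.

E1 82 B7 E0 A4 88 F0 90 90 80 F4 82 BE AC CE AC 48 E2 8B BF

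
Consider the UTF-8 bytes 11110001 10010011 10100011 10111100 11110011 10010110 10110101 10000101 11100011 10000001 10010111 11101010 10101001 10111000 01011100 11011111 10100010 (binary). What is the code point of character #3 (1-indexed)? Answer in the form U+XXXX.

Offset 0: leading byte 0xF1 = 11110001 → 4-byte char #1 = F1 93 A3 BC.
Offset 4: leading byte 0xF3 = 11110011 → 4-byte char #2 = F3 96 B5 85.
Offset 8: leading byte 0xE3 = 11100011 → 3-byte char #3 = E3 81 97.
Leading byte 0xE3 = 11100011 matches 1110xxxx → 3-byte sequence.
Byte 1: 0xE3 = 11100011, payload 0011 (4 bits).
Byte 2: 0x81 = 10000001 (10xxxxxx ✓), payload 000001.
Byte 3: 0x97 = 10010111 (10xxxxxx ✓), payload 010111.
Concatenate: 0011000001010111 = 0x3057 (16 bits → U+3057).

U+3057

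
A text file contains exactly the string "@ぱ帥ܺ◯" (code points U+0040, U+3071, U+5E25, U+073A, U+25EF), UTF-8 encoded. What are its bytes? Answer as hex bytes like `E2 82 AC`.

U+0040: 1-byte form → 40.
U+3071: 3-byte form → E3 81 B1.
U+5E25: 3-byte form → E5 B8 A5.
U+073A: 2-byte form → DC BA.
U+25EF: 3-byte form → E2 97 AF.
Concatenated (12 bytes): 40 E3 81 B1 E5 B8 A5 DC BA E2 97 AF.

40 E3 81 B1 E5 B8 A5 DC BA E2 97 AF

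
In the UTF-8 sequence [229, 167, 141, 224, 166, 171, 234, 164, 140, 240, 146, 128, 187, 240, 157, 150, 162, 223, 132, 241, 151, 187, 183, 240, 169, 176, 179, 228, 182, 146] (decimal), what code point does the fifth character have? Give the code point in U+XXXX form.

U+1D5A2

Offset 0: leading byte 0xE5 = 11100101 → 3-byte char #1 = E5 A7 8D.
Offset 3: leading byte 0xE0 = 11100000 → 3-byte char #2 = E0 A6 AB.
Offset 6: leading byte 0xEA = 11101010 → 3-byte char #3 = EA A4 8C.
Offset 9: leading byte 0xF0 = 11110000 → 4-byte char #4 = F0 92 80 BB.
Offset 13: leading byte 0xF0 = 11110000 → 4-byte char #5 = F0 9D 96 A2.
Leading byte 0xF0 = 11110000 matches 11110xxx → 4-byte sequence.
Byte 1: 0xF0 = 11110000, payload 000 (3 bits).
Byte 2: 0x9D = 10011101 (10xxxxxx ✓), payload 011101.
Byte 3: 0x96 = 10010110 (10xxxxxx ✓), payload 010110.
Byte 4: 0xA2 = 10100010 (10xxxxxx ✓), payload 100010.
Concatenate: 000011101010110100010 = 0x1D5A2 (21 bits → U+1D5A2).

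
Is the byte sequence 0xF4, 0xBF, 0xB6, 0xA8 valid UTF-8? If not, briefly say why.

Leading byte 0xF4 = 11110100 → 4-byte form.
Payload = 0x13FDA8, which exceeds U+10FFFF, the maximum Unicode code point. (Leading bytes F5–FF, or F4 followed by ≥ 0x90, are invalid.)

invalid (encodes a value above U+10FFFF)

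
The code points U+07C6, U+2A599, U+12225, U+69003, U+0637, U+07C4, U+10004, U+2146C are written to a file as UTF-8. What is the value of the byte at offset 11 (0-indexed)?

U+07C6 → 2-byte form DF 86 at offsets 0–1.
U+2A599 → 4-byte form F0 AA 96 99 at offsets 2–5.
U+12225 → 4-byte form F0 92 88 A5 at offsets 6–9.
U+69003 → 4-byte form F1 A9 80 83 at offsets 10–13.
Offset 11 falls in char 4's range; it's byte 2 of F1 A9 80 83 = 0xA9.

0xA9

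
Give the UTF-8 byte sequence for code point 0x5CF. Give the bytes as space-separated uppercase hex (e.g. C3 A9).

D7 8F

U+05CF = 0x5CF = 1487 decimal. In range U+0080–U+07FF → 2-byte form: 110xxxxx 10xxxxxx.
Binary (11 bits): 10111001111.
Split 5+6: 10111 | 001111.
Byte 1: 11010111 = 0xD7.
Byte 2: 10001111 = 0x8F.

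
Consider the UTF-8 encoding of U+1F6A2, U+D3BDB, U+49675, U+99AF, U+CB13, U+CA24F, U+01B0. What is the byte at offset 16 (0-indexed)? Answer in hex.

0xAC

U+1F6A2 → 4-byte form F0 9F 9A A2 at offsets 0–3.
U+D3BDB → 4-byte form F3 93 AF 9B at offsets 4–7.
U+49675 → 4-byte form F1 89 99 B5 at offsets 8–11.
U+99AF → 3-byte form E9 A6 AF at offsets 12–14.
U+CB13 → 3-byte form EC AC 93 at offsets 15–17.
Offset 16 falls in char 5's range; it's byte 2 of EC AC 93 = 0xAC.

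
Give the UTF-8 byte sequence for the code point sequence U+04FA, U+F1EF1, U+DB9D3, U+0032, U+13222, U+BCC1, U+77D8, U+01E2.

D3 BA F3 B1 BB B1 F3 9B A7 93 32 F0 93 88 A2 EB B3 81 E7 9F 98 C7 A2

U+04FA: 2-byte form → D3 BA.
U+F1EF1: 4-byte form → F3 B1 BB B1.
U+DB9D3: 4-byte form → F3 9B A7 93.
U+0032: 1-byte form → 32.
U+13222: 4-byte form → F0 93 88 A2.
U+BCC1: 3-byte form → EB B3 81.
U+77D8: 3-byte form → E7 9F 98.
U+01E2: 2-byte form → C7 A2.
Concatenated (23 bytes): D3 BA F3 B1 BB B1 F3 9B A7 93 32 F0 93 88 A2 EB B3 81 E7 9F 98 C7 A2.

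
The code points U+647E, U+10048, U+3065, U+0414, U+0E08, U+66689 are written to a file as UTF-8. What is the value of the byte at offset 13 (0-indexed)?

U+647E → 3-byte form E6 91 BE at offsets 0–2.
U+10048 → 4-byte form F0 90 81 88 at offsets 3–6.
U+3065 → 3-byte form E3 81 A5 at offsets 7–9.
U+0414 → 2-byte form D0 94 at offsets 10–11.
U+0E08 → 3-byte form E0 B8 88 at offsets 12–14.
Offset 13 falls in char 5's range; it's byte 2 of E0 B8 88 = 0xB8.

0xB8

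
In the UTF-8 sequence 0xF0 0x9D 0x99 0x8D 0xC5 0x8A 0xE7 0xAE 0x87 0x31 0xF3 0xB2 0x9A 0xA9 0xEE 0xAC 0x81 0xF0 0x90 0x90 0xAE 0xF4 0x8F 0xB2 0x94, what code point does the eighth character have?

Offset 0: leading byte 0xF0 = 11110000 → 4-byte char #1 = F0 9D 99 8D.
Offset 4: leading byte 0xC5 = 11000101 → 2-byte char #2 = C5 8A.
Offset 6: leading byte 0xE7 = 11100111 → 3-byte char #3 = E7 AE 87.
Offset 9: leading byte 0x31 = 00110001 → 1-byte char #4 = 31.
Offset 10: leading byte 0xF3 = 11110011 → 4-byte char #5 = F3 B2 9A A9.
Offset 14: leading byte 0xEE = 11101110 → 3-byte char #6 = EE AC 81.
Offset 17: leading byte 0xF0 = 11110000 → 4-byte char #7 = F0 90 90 AE.
Offset 21: leading byte 0xF4 = 11110100 → 4-byte char #8 = F4 8F B2 94.
Leading byte 0xF4 = 11110100 matches 11110xxx → 4-byte sequence.
Byte 1: 0xF4 = 11110100, payload 100 (3 bits).
Byte 2: 0x8F = 10001111 (10xxxxxx ✓), payload 001111.
Byte 3: 0xB2 = 10110010 (10xxxxxx ✓), payload 110010.
Byte 4: 0x94 = 10010100 (10xxxxxx ✓), payload 010100.
Concatenate: 100001111110010010100 = 0x10FC94 (21 bits → U+10FC94).

U+10FC94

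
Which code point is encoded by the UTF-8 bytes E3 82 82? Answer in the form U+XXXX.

U+3082

Leading byte 0xE3 = 11100011 matches 1110xxxx → 3-byte sequence.
Byte 1: 0xE3 = 11100011, payload 0011 (4 bits).
Byte 2: 0x82 = 10000010 (10xxxxxx ✓), payload 000010.
Byte 3: 0x82 = 10000010 (10xxxxxx ✓), payload 000010.
Concatenate: 0011000010000010 = 0x3082 (16 bits → U+3082).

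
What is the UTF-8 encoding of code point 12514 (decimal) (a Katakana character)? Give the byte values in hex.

U+30E2 = 0x30E2 = 12514 decimal. In range U+0800–U+FFFF → 3-byte form: 1110xxxx 10xxxxxx 10xxxxxx.
Binary (16 bits): 0011000011100010.
Split 4+6+6: 0011 | 000011 | 100010.
Byte 1: 11100011 = 0xE3.
Byte 2: 10000011 = 0x83.
Byte 3: 10100010 = 0xA2.

E3 83 A2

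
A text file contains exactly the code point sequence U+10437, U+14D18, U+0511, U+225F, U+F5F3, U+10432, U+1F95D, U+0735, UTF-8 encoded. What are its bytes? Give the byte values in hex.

F0 90 90 B7 F0 94 B4 98 D4 91 E2 89 9F EF 97 B3 F0 90 90 B2 F0 9F A5 9D DC B5

U+10437: 4-byte form → F0 90 90 B7.
U+14D18: 4-byte form → F0 94 B4 98.
U+0511: 2-byte form → D4 91.
U+225F: 3-byte form → E2 89 9F.
U+F5F3: 3-byte form → EF 97 B3.
U+10432: 4-byte form → F0 90 90 B2.
U+1F95D: 4-byte form → F0 9F A5 9D.
U+0735: 2-byte form → DC B5.
Concatenated (26 bytes): F0 90 90 B7 F0 94 B4 98 D4 91 E2 89 9F EF 97 B3 F0 90 90 B2 F0 9F A5 9D DC B5.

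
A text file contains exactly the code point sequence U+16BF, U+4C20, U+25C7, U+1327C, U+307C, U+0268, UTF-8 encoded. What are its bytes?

E1 9A BF E4 B0 A0 E2 97 87 F0 93 89 BC E3 81 BC C9 A8

U+16BF: 3-byte form → E1 9A BF.
U+4C20: 3-byte form → E4 B0 A0.
U+25C7: 3-byte form → E2 97 87.
U+1327C: 4-byte form → F0 93 89 BC.
U+307C: 3-byte form → E3 81 BC.
U+0268: 2-byte form → C9 A8.
Concatenated (18 bytes): E1 9A BF E4 B0 A0 E2 97 87 F0 93 89 BC E3 81 BC C9 A8.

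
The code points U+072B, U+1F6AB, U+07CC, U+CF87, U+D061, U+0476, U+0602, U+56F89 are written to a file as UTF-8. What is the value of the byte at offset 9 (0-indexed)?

U+072B → 2-byte form DC AB at offsets 0–1.
U+1F6AB → 4-byte form F0 9F 9A AB at offsets 2–5.
U+07CC → 2-byte form DF 8C at offsets 6–7.
U+CF87 → 3-byte form EC BE 87 at offsets 8–10.
Offset 9 falls in char 4's range; it's byte 2 of EC BE 87 = 0xBE.

0xBE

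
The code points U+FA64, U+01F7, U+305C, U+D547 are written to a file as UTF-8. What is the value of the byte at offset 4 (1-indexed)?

1-indexed offset 4 is 0-indexed offset 3.
U+FA64 → 3-byte form EF A9 A4 at offsets 0–2.
U+01F7 → 2-byte form C7 B7 at offsets 3–4.
Offset 3 falls in char 2's range; it's byte 1 of C7 B7 = 0xC7.

0xC7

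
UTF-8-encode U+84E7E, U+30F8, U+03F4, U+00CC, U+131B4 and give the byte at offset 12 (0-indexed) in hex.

U+84E7E → 4-byte form F2 84 B9 BE at offsets 0–3.
U+30F8 → 3-byte form E3 83 B8 at offsets 4–6.
U+03F4 → 2-byte form CF B4 at offsets 7–8.
U+00CC → 2-byte form C3 8C at offsets 9–10.
U+131B4 → 4-byte form F0 93 86 B4 at offsets 11–14.
Offset 12 falls in char 5's range; it's byte 2 of F0 93 86 B4 = 0x93.

0x93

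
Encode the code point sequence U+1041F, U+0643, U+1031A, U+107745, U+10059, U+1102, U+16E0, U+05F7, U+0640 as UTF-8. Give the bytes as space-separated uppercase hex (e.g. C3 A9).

U+1041F: 4-byte form → F0 90 90 9F.
U+0643: 2-byte form → D9 83.
U+1031A: 4-byte form → F0 90 8C 9A.
U+107745: 4-byte form → F4 87 9D 85.
U+10059: 4-byte form → F0 90 81 99.
U+1102: 3-byte form → E1 84 82.
U+16E0: 3-byte form → E1 9B A0.
U+05F7: 2-byte form → D7 B7.
U+0640: 2-byte form → D9 80.
Concatenated (28 bytes): F0 90 90 9F D9 83 F0 90 8C 9A F4 87 9D 85 F0 90 81 99 E1 84 82 E1 9B A0 D7 B7 D9 80.

F0 90 90 9F D9 83 F0 90 8C 9A F4 87 9D 85 F0 90 81 99 E1 84 82 E1 9B A0 D7 B7 D9 80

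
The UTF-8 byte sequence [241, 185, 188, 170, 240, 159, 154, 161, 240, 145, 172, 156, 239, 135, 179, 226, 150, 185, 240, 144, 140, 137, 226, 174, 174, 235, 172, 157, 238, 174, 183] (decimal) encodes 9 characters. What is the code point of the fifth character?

Offset 0: leading byte 0xF1 = 11110001 → 4-byte char #1 = F1 B9 BC AA.
Offset 4: leading byte 0xF0 = 11110000 → 4-byte char #2 = F0 9F 9A A1.
Offset 8: leading byte 0xF0 = 11110000 → 4-byte char #3 = F0 91 AC 9C.
Offset 12: leading byte 0xEF = 11101111 → 3-byte char #4 = EF 87 B3.
Offset 15: leading byte 0xE2 = 11100010 → 3-byte char #5 = E2 96 B9.
Leading byte 0xE2 = 11100010 matches 1110xxxx → 3-byte sequence.
Byte 1: 0xE2 = 11100010, payload 0010 (4 bits).
Byte 2: 0x96 = 10010110 (10xxxxxx ✓), payload 010110.
Byte 3: 0xB9 = 10111001 (10xxxxxx ✓), payload 111001.
Concatenate: 0010010110111001 = 0x25B9 (16 bits → U+25B9).

U+25B9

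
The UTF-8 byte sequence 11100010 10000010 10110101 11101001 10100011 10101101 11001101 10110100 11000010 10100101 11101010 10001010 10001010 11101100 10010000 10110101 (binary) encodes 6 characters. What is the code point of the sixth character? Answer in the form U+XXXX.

Offset 0: leading byte 0xE2 = 11100010 → 3-byte char #1 = E2 82 B5.
Offset 3: leading byte 0xE9 = 11101001 → 3-byte char #2 = E9 A3 AD.
Offset 6: leading byte 0xCD = 11001101 → 2-byte char #3 = CD B4.
Offset 8: leading byte 0xC2 = 11000010 → 2-byte char #4 = C2 A5.
Offset 10: leading byte 0xEA = 11101010 → 3-byte char #5 = EA 8A 8A.
Offset 13: leading byte 0xEC = 11101100 → 3-byte char #6 = EC 90 B5.
Leading byte 0xEC = 11101100 matches 1110xxxx → 3-byte sequence.
Byte 1: 0xEC = 11101100, payload 1100 (4 bits).
Byte 2: 0x90 = 10010000 (10xxxxxx ✓), payload 010000.
Byte 3: 0xB5 = 10110101 (10xxxxxx ✓), payload 110101.
Concatenate: 1100010000110101 = 0xC435 (16 bits → U+C435).

U+C435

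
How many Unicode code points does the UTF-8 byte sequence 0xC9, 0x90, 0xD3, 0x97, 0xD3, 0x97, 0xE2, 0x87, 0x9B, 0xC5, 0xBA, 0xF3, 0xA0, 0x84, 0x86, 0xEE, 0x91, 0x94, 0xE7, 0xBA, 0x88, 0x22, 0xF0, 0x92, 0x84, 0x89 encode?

Byte at offset 0: 0xC9 = 11001001 → 2-byte char (#1). Advance 2.
Byte at offset 2: 0xD3 = 11010011 → 2-byte char (#2). Advance 2.
Byte at offset 4: 0xD3 = 11010011 → 2-byte char (#3). Advance 2.
Byte at offset 6: 0xE2 = 11100010 → 3-byte char (#4). Advance 3.
Byte at offset 9: 0xC5 = 11000101 → 2-byte char (#5). Advance 2.
Byte at offset 11: 0xF3 = 11110011 → 4-byte char (#6). Advance 4.
Byte at offset 15: 0xEE = 11101110 → 3-byte char (#7). Advance 3.
Byte at offset 18: 0xE7 = 11100111 → 3-byte char (#8). Advance 3.
Byte at offset 21: 0x22 = 00100010 → 1-byte char (#9). Advance 1.
Byte at offset 22: 0xF0 = 11110000 → 4-byte char (#10). Advance 4.
Reached end at offset 26 after 10 code points.

10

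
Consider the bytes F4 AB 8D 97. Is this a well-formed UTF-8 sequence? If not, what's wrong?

invalid (encodes a value above U+10FFFF)

Leading byte 0xF4 = 11110100 → 4-byte form.
Payload = 0x12B357, which exceeds U+10FFFF, the maximum Unicode code point. (Leading bytes F5–FF, or F4 followed by ≥ 0x90, are invalid.)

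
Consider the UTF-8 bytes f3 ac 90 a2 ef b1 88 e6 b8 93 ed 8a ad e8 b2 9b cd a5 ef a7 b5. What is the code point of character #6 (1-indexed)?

Offset 0: leading byte 0xF3 = 11110011 → 4-byte char #1 = F3 AC 90 A2.
Offset 4: leading byte 0xEF = 11101111 → 3-byte char #2 = EF B1 88.
Offset 7: leading byte 0xE6 = 11100110 → 3-byte char #3 = E6 B8 93.
Offset 10: leading byte 0xED = 11101101 → 3-byte char #4 = ED 8A AD.
Offset 13: leading byte 0xE8 = 11101000 → 3-byte char #5 = E8 B2 9B.
Offset 16: leading byte 0xCD = 11001101 → 2-byte char #6 = CD A5.
Leading byte 0xCD = 11001101 matches 110xxxxx → 2-byte sequence.
Byte 1: 0xCD = 11001101, payload 01101 (5 bits).
Byte 2: 0xA5 = 10100101 (10xxxxxx ✓), payload 100101.
Concatenate: 01101100101 = 0x365 (11 bits → U+0365).

U+0365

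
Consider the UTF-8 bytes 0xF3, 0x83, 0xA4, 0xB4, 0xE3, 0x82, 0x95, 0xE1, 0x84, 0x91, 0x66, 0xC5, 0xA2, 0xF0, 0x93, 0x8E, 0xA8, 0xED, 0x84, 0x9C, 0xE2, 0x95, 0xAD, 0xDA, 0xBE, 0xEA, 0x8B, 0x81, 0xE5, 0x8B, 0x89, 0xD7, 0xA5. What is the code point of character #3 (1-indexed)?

U+1111

Offset 0: leading byte 0xF3 = 11110011 → 4-byte char #1 = F3 83 A4 B4.
Offset 4: leading byte 0xE3 = 11100011 → 3-byte char #2 = E3 82 95.
Offset 7: leading byte 0xE1 = 11100001 → 3-byte char #3 = E1 84 91.
Leading byte 0xE1 = 11100001 matches 1110xxxx → 3-byte sequence.
Byte 1: 0xE1 = 11100001, payload 0001 (4 bits).
Byte 2: 0x84 = 10000100 (10xxxxxx ✓), payload 000100.
Byte 3: 0x91 = 10010001 (10xxxxxx ✓), payload 010001.
Concatenate: 0001000100010001 = 0x1111 (16 bits → U+1111).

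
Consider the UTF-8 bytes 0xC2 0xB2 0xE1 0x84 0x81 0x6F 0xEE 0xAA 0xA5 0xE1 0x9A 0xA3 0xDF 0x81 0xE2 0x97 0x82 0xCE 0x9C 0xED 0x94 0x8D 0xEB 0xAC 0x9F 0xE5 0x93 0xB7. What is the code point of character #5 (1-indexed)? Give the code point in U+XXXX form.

U+16A3

Offset 0: leading byte 0xC2 = 11000010 → 2-byte char #1 = C2 B2.
Offset 2: leading byte 0xE1 = 11100001 → 3-byte char #2 = E1 84 81.
Offset 5: leading byte 0x6F = 01101111 → 1-byte char #3 = 6F.
Offset 6: leading byte 0xEE = 11101110 → 3-byte char #4 = EE AA A5.
Offset 9: leading byte 0xE1 = 11100001 → 3-byte char #5 = E1 9A A3.
Leading byte 0xE1 = 11100001 matches 1110xxxx → 3-byte sequence.
Byte 1: 0xE1 = 11100001, payload 0001 (4 bits).
Byte 2: 0x9A = 10011010 (10xxxxxx ✓), payload 011010.
Byte 3: 0xA3 = 10100011 (10xxxxxx ✓), payload 100011.
Concatenate: 0001011010100011 = 0x16A3 (16 bits → U+16A3).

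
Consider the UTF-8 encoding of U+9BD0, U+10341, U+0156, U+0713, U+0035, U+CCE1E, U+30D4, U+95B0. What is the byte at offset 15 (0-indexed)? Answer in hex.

0x9E

U+9BD0 → 3-byte form E9 AF 90 at offsets 0–2.
U+10341 → 4-byte form F0 90 8D 81 at offsets 3–6.
U+0156 → 2-byte form C5 96 at offsets 7–8.
U+0713 → 2-byte form DC 93 at offsets 9–10.
U+0035 → 1-byte form 35 at offsets 11–11.
U+CCE1E → 4-byte form F3 8C B8 9E at offsets 12–15.
Offset 15 falls in char 6's range; it's byte 4 of F3 8C B8 9E = 0x9E.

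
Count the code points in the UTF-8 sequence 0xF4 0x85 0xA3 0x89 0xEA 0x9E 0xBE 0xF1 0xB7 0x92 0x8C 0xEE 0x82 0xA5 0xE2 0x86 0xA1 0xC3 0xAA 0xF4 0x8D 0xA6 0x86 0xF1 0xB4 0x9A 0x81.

Byte at offset 0: 0xF4 = 11110100 → 4-byte char (#1). Advance 4.
Byte at offset 4: 0xEA = 11101010 → 3-byte char (#2). Advance 3.
Byte at offset 7: 0xF1 = 11110001 → 4-byte char (#3). Advance 4.
Byte at offset 11: 0xEE = 11101110 → 3-byte char (#4). Advance 3.
Byte at offset 14: 0xE2 = 11100010 → 3-byte char (#5). Advance 3.
Byte at offset 17: 0xC3 = 11000011 → 2-byte char (#6). Advance 2.
Byte at offset 19: 0xF4 = 11110100 → 4-byte char (#7). Advance 4.
Byte at offset 23: 0xF1 = 11110001 → 4-byte char (#8). Advance 4.
Reached end at offset 27 after 8 code points.

8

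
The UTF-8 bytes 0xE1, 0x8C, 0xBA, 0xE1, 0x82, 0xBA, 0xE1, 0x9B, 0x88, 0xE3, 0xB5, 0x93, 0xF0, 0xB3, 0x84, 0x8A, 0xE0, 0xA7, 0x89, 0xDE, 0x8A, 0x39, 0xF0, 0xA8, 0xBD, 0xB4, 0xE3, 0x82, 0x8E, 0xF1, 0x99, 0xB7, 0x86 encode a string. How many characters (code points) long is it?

Byte at offset 0: 0xE1 = 11100001 → 3-byte char (#1). Advance 3.
Byte at offset 3: 0xE1 = 11100001 → 3-byte char (#2). Advance 3.
Byte at offset 6: 0xE1 = 11100001 → 3-byte char (#3). Advance 3.
Byte at offset 9: 0xE3 = 11100011 → 3-byte char (#4). Advance 3.
Byte at offset 12: 0xF0 = 11110000 → 4-byte char (#5). Advance 4.
Byte at offset 16: 0xE0 = 11100000 → 3-byte char (#6). Advance 3.
Byte at offset 19: 0xDE = 11011110 → 2-byte char (#7). Advance 2.
Byte at offset 21: 0x39 = 00111001 → 1-byte char (#8). Advance 1.
Byte at offset 22: 0xF0 = 11110000 → 4-byte char (#9). Advance 4.
Byte at offset 26: 0xE3 = 11100011 → 3-byte char (#10). Advance 3.
Byte at offset 29: 0xF1 = 11110001 → 4-byte char (#11). Advance 4.
Reached end at offset 33 after 11 code points.

11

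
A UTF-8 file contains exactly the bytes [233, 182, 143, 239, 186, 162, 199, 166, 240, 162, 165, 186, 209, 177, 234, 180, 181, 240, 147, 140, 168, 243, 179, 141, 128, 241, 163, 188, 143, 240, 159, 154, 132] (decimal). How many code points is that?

10

Byte at offset 0: 0xE9 = 11101001 → 3-byte char (#1). Advance 3.
Byte at offset 3: 0xEF = 11101111 → 3-byte char (#2). Advance 3.
Byte at offset 6: 0xC7 = 11000111 → 2-byte char (#3). Advance 2.
Byte at offset 8: 0xF0 = 11110000 → 4-byte char (#4). Advance 4.
Byte at offset 12: 0xD1 = 11010001 → 2-byte char (#5). Advance 2.
Byte at offset 14: 0xEA = 11101010 → 3-byte char (#6). Advance 3.
Byte at offset 17: 0xF0 = 11110000 → 4-byte char (#7). Advance 4.
Byte at offset 21: 0xF3 = 11110011 → 4-byte char (#8). Advance 4.
Byte at offset 25: 0xF1 = 11110001 → 4-byte char (#9). Advance 4.
Byte at offset 29: 0xF0 = 11110000 → 4-byte char (#10). Advance 4.
Reached end at offset 33 after 10 code points.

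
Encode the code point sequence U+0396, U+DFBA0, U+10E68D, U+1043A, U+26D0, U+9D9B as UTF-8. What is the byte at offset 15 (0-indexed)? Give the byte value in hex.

U+0396 → 2-byte form CE 96 at offsets 0–1.
U+DFBA0 → 4-byte form F3 9F AE A0 at offsets 2–5.
U+10E68D → 4-byte form F4 8E 9A 8D at offsets 6–9.
U+1043A → 4-byte form F0 90 90 BA at offsets 10–13.
U+26D0 → 3-byte form E2 9B 90 at offsets 14–16.
Offset 15 falls in char 5's range; it's byte 2 of E2 9B 90 = 0x9B.

0x9B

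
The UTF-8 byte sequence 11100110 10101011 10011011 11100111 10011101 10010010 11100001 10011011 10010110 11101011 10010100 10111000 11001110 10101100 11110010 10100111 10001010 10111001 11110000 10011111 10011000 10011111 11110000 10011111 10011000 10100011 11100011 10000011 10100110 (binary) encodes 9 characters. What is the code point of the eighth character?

U+1F623

Offset 0: leading byte 0xE6 = 11100110 → 3-byte char #1 = E6 AB 9B.
Offset 3: leading byte 0xE7 = 11100111 → 3-byte char #2 = E7 9D 92.
Offset 6: leading byte 0xE1 = 11100001 → 3-byte char #3 = E1 9B 96.
Offset 9: leading byte 0xEB = 11101011 → 3-byte char #4 = EB 94 B8.
Offset 12: leading byte 0xCE = 11001110 → 2-byte char #5 = CE AC.
Offset 14: leading byte 0xF2 = 11110010 → 4-byte char #6 = F2 A7 8A B9.
Offset 18: leading byte 0xF0 = 11110000 → 4-byte char #7 = F0 9F 98 9F.
Offset 22: leading byte 0xF0 = 11110000 → 4-byte char #8 = F0 9F 98 A3.
Leading byte 0xF0 = 11110000 matches 11110xxx → 4-byte sequence.
Byte 1: 0xF0 = 11110000, payload 000 (3 bits).
Byte 2: 0x9F = 10011111 (10xxxxxx ✓), payload 011111.
Byte 3: 0x98 = 10011000 (10xxxxxx ✓), payload 011000.
Byte 4: 0xA3 = 10100011 (10xxxxxx ✓), payload 100011.
Concatenate: 000011111011000100011 = 0x1F623 (21 bits → U+1F623).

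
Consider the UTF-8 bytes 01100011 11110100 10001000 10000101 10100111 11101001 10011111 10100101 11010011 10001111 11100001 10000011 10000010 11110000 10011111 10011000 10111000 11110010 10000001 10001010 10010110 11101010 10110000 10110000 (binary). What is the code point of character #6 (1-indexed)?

Offset 0: leading byte 0x63 = 01100011 → 1-byte char #1 = 63.
Offset 1: leading byte 0xF4 = 11110100 → 4-byte char #2 = F4 88 85 A7.
Offset 5: leading byte 0xE9 = 11101001 → 3-byte char #3 = E9 9F A5.
Offset 8: leading byte 0xD3 = 11010011 → 2-byte char #4 = D3 8F.
Offset 10: leading byte 0xE1 = 11100001 → 3-byte char #5 = E1 83 82.
Offset 13: leading byte 0xF0 = 11110000 → 4-byte char #6 = F0 9F 98 B8.
Leading byte 0xF0 = 11110000 matches 11110xxx → 4-byte sequence.
Byte 1: 0xF0 = 11110000, payload 000 (3 bits).
Byte 2: 0x9F = 10011111 (10xxxxxx ✓), payload 011111.
Byte 3: 0x98 = 10011000 (10xxxxxx ✓), payload 011000.
Byte 4: 0xB8 = 10111000 (10xxxxxx ✓), payload 111000.
Concatenate: 000011111011000111000 = 0x1F638 (21 bits → U+1F638).

U+1F638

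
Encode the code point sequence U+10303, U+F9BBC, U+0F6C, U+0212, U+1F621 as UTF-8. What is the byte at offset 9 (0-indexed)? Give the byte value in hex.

0xBD

U+10303 → 4-byte form F0 90 8C 83 at offsets 0–3.
U+F9BBC → 4-byte form F3 B9 AE BC at offsets 4–7.
U+0F6C → 3-byte form E0 BD AC at offsets 8–10.
Offset 9 falls in char 3's range; it's byte 2 of E0 BD AC = 0xBD.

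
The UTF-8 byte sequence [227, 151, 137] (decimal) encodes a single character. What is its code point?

Leading byte 0xE3 = 11100011 matches 1110xxxx → 3-byte sequence.
Byte 1: 0xE3 = 11100011, payload 0011 (4 bits).
Byte 2: 0x97 = 10010111 (10xxxxxx ✓), payload 010111.
Byte 3: 0x89 = 10001001 (10xxxxxx ✓), payload 001001.
Concatenate: 0011010111001001 = 0x35C9 (16 bits → U+35C9).

U+35C9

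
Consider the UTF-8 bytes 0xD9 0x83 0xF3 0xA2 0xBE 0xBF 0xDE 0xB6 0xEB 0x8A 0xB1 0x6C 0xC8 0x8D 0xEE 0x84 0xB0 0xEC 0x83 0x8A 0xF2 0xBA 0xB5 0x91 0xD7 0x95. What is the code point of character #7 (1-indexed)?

Offset 0: leading byte 0xD9 = 11011001 → 2-byte char #1 = D9 83.
Offset 2: leading byte 0xF3 = 11110011 → 4-byte char #2 = F3 A2 BE BF.
Offset 6: leading byte 0xDE = 11011110 → 2-byte char #3 = DE B6.
Offset 8: leading byte 0xEB = 11101011 → 3-byte char #4 = EB 8A B1.
Offset 11: leading byte 0x6C = 01101100 → 1-byte char #5 = 6C.
Offset 12: leading byte 0xC8 = 11001000 → 2-byte char #6 = C8 8D.
Offset 14: leading byte 0xEE = 11101110 → 3-byte char #7 = EE 84 B0.
Leading byte 0xEE = 11101110 matches 1110xxxx → 3-byte sequence.
Byte 1: 0xEE = 11101110, payload 1110 (4 bits).
Byte 2: 0x84 = 10000100 (10xxxxxx ✓), payload 000100.
Byte 3: 0xB0 = 10110000 (10xxxxxx ✓), payload 110000.
Concatenate: 1110000100110000 = 0xE130 (16 bits → U+E130).

U+E130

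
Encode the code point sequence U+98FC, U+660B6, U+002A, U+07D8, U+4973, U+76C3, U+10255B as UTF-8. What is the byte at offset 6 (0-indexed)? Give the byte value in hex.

0xB6

U+98FC → 3-byte form E9 A3 BC at offsets 0–2.
U+660B6 → 4-byte form F1 A6 82 B6 at offsets 3–6.
Offset 6 falls in char 2's range; it's byte 4 of F1 A6 82 B6 = 0xB6.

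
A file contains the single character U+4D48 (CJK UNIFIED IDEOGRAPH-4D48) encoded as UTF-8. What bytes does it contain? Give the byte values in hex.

U+4D48 = 0x4D48 = 19784 decimal. In range U+0800–U+FFFF → 3-byte form: 1110xxxx 10xxxxxx 10xxxxxx.
Binary (16 bits): 0100110101001000.
Split 4+6+6: 0100 | 110101 | 001000.
Byte 1: 11100100 = 0xE4.
Byte 2: 10110101 = 0xB5.
Byte 3: 10001000 = 0x88.

E4 B5 88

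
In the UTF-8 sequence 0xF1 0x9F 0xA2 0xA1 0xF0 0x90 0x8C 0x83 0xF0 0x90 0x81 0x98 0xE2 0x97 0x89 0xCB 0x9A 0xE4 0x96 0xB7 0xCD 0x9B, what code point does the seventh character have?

Offset 0: leading byte 0xF1 = 11110001 → 4-byte char #1 = F1 9F A2 A1.
Offset 4: leading byte 0xF0 = 11110000 → 4-byte char #2 = F0 90 8C 83.
Offset 8: leading byte 0xF0 = 11110000 → 4-byte char #3 = F0 90 81 98.
Offset 12: leading byte 0xE2 = 11100010 → 3-byte char #4 = E2 97 89.
Offset 15: leading byte 0xCB = 11001011 → 2-byte char #5 = CB 9A.
Offset 17: leading byte 0xE4 = 11100100 → 3-byte char #6 = E4 96 B7.
Offset 20: leading byte 0xCD = 11001101 → 2-byte char #7 = CD 9B.
Leading byte 0xCD = 11001101 matches 110xxxxx → 2-byte sequence.
Byte 1: 0xCD = 11001101, payload 01101 (5 bits).
Byte 2: 0x9B = 10011011 (10xxxxxx ✓), payload 011011.
Concatenate: 01101011011 = 0x35B (11 bits → U+035B).

U+035B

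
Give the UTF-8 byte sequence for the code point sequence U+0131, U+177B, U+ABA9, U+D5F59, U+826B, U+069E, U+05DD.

C4 B1 E1 9D BB EA AE A9 F3 95 BD 99 E8 89 AB DA 9E D7 9D

U+0131: 2-byte form → C4 B1.
U+177B: 3-byte form → E1 9D BB.
U+ABA9: 3-byte form → EA AE A9.
U+D5F59: 4-byte form → F3 95 BD 99.
U+826B: 3-byte form → E8 89 AB.
U+069E: 2-byte form → DA 9E.
U+05DD: 2-byte form → D7 9D.
Concatenated (19 bytes): C4 B1 E1 9D BB EA AE A9 F3 95 BD 99 E8 89 AB DA 9E D7 9D.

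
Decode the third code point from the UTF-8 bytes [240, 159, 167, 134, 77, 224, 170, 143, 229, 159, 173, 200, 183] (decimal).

U+0A8F

Offset 0: leading byte 0xF0 = 11110000 → 4-byte char #1 = F0 9F A7 86.
Offset 4: leading byte 0x4D = 01001101 → 1-byte char #2 = 4D.
Offset 5: leading byte 0xE0 = 11100000 → 3-byte char #3 = E0 AA 8F.
Leading byte 0xE0 = 11100000 matches 1110xxxx → 3-byte sequence.
Byte 1: 0xE0 = 11100000, payload 0000 (4 bits).
Byte 2: 0xAA = 10101010 (10xxxxxx ✓), payload 101010.
Byte 3: 0x8F = 10001111 (10xxxxxx ✓), payload 001111.
Concatenate: 0000101010001111 = 0xA8F (16 bits → U+0A8F).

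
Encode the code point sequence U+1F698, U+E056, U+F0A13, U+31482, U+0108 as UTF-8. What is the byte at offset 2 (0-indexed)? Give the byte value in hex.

U+1F698 → 4-byte form F0 9F 9A 98 at offsets 0–3.
Offset 2 falls in char 1's range; it's byte 3 of F0 9F 9A 98 = 0x9A.

0x9A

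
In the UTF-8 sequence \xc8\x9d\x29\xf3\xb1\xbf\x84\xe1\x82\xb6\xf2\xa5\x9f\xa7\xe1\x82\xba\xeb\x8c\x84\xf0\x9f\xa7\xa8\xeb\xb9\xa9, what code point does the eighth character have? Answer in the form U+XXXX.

U+1F9E8

Offset 0: leading byte 0xC8 = 11001000 → 2-byte char #1 = C8 9D.
Offset 2: leading byte 0x29 = 00101001 → 1-byte char #2 = 29.
Offset 3: leading byte 0xF3 = 11110011 → 4-byte char #3 = F3 B1 BF 84.
Offset 7: leading byte 0xE1 = 11100001 → 3-byte char #4 = E1 82 B6.
Offset 10: leading byte 0xF2 = 11110010 → 4-byte char #5 = F2 A5 9F A7.
Offset 14: leading byte 0xE1 = 11100001 → 3-byte char #6 = E1 82 BA.
Offset 17: leading byte 0xEB = 11101011 → 3-byte char #7 = EB 8C 84.
Offset 20: leading byte 0xF0 = 11110000 → 4-byte char #8 = F0 9F A7 A8.
Leading byte 0xF0 = 11110000 matches 11110xxx → 4-byte sequence.
Byte 1: 0xF0 = 11110000, payload 000 (3 bits).
Byte 2: 0x9F = 10011111 (10xxxxxx ✓), payload 011111.
Byte 3: 0xA7 = 10100111 (10xxxxxx ✓), payload 100111.
Byte 4: 0xA8 = 10101000 (10xxxxxx ✓), payload 101000.
Concatenate: 000011111100111101000 = 0x1F9E8 (21 bits → U+1F9E8).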